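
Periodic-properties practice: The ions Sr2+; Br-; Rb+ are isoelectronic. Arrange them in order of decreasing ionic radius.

All of these have 36 electrons, so size is governed by nuclear charge alone: the more protons, the stronger the pull on the same electron cloud, and the smaller the ion.
Nuclear charges: Sr2+ (Z=38), Rb+ (Z=37), Br- (Z=35).
Largest to smallest: Br- > Rb+ > Sr2+.

Br- > Rb+ > Sr2+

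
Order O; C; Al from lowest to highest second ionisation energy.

IE_2 is the cost of taking one more electron from the +1 cation: O⁺ still has 5 valence electrons; C⁺ still has 3 valence electrons; Al⁺ still has 2 valence electrons.
All are still removing valence electrons, so compare the +1 ions as you would atoms: IE_2 generally rises across a period (higher Z_eff) and falls down a group (larger shell), subject to the usual subshell exceptions.
Valence configurations: O⁺ [He]2s²2p³, C⁺ [He]2s²2p¹, Al⁺ [Ne]3s².
Approximate IE_2 values (kJ/mol): O 3388, C 2353, Al 1817.
Putting it together, IE_2: Al < C < O.

Al, C, O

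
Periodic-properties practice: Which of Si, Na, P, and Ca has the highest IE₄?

Na

The fourth ionization energy removes an electron from the +3 ion. For each element: Si³⁺ still has 1 valence electron; Na³⁺ is already 2 electrons into the core; P³⁺ still has 2 valence electrons; Ca³⁺ is already 1 electron into the core.
Core electrons are held far more tightly than valence electrons, so Ca and Na top the IE_4 order.
Valence configurations: Si³⁺ [Ne]3s¹, P³⁺ [Ne]3s².
Approximate IE_4 values (kJ/mol): Si 4356, Na 9543, P 4964, Ca 6491.
So the fourth ionization energies run Si < P < Ca < Na.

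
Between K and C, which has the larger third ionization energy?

C

IE_3 is the cost of taking one more electron from the +2 cation: K²⁺ is already 1 electron into the core; C²⁺ still has 2 valence electrons.
Usually core removal costs more than valence removal, but here the competition is close: a tightly held n=2 valence electron can cost more to remove than an n=3 core electron, so the actual values have to decide it.
The numbers (kJ/mol): K 4420, C 4620.
Putting it together, IE_3: K < C.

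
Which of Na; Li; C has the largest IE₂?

IE_2 is the cost of taking one more electron from the +1 cation: Na⁺ is the bare [Ne] core; Li⁺ is the bare [He] core; C⁺ still has 3 valence electrons.
Breaking into a closed-shell core is much more expensive than removing a leftover valence electron — Na and Li have the largest IE_2 here.
Approximate IE_2 values (kJ/mol): Na 4562, Li 7298, C 2353.
Putting it together, IE_2: C < Na < Li.

Li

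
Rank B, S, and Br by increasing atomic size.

B is in period 2, group 13; S is in period 3, group 16; Br is in period 4, group 17.
Across a period the added protons contract the valence shell; down a group each new principal shell makes the atom larger.
These span different periods and groups, so the two trends combine.
S > B: period and group pull opposite ways; the down-group shift dominates (103 vs 85 pm).
Br > S: the two effects oppose for this pair; the down-group effect wins (114 vs 103 pm).
Approximate values (pm): B 85, S 103, Br 114.
So from smallest to largest: B < S < Br.

B < S < Br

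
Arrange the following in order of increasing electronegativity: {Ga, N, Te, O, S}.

Ga < Te < S < N < O

N is in period 2, group 15; O is in period 2, group 16; S is in period 3, group 16; Ga is in period 4, group 13; Te is in period 5, group 16.
EN rises left→right (higher Z_eff, smaller atoms) and falls top→bottom (larger, more shielded atoms).
Here both period and group differ, so the two effects have to be weighed against each other.
Te > Ga: period and group pull opposite ways; the across-period shift dominates (2.10 vs 1.81).
S > Te: S sits above Te in group 16, so the down-group effect alone puts S higher.
N > S: period and group pull opposite ways; the down-group shift dominates (3.04 vs 2.58).
O > N: both are in period 2; the period trend gives O the larger value.
For reference (Pauling): N 3.04, O 3.44, S 2.58, Ga 1.81, Te 2.10.
So from lowest to highest: Ga < Te < S < N < O.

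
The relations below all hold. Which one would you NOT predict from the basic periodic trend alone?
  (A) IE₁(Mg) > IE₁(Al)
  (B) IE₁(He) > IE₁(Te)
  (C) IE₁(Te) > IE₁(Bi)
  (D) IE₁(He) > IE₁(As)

The general trend: first ionization energy increases across a period and decreases down a group.
(A) Mg (period 3, group 2) vs Al (period 3, group 13): the stated order contradicts the simple trend.
(B) He (period 1, group 18) vs Te (period 5, group 16): the stated order agrees with the simple trend.
(C) Te (period 5, group 16) vs Bi (period 6, group 15): the stated order agrees with the simple trend.
(D) He (period 1, group 18) vs As (period 4, group 15): the stated order agrees with the simple trend.
The exception is (A): Al's single 3p electron is easier to remove than one from Mg's filled 3s².

(A)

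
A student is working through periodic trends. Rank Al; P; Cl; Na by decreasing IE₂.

IE_2 is the cost of taking one more electron from the +1 cation: Al⁺ still has 2 valence electrons; P⁺ still has 4 valence electrons; Cl⁺ still has 6 valence electrons; Na⁺ is the bare [Ne] core.
Core electrons are held far more tightly than valence electrons, so Na tops the IE_2 order.
Valence configurations: Al⁺ [Ne]3s², P⁺ [Ne]3s²3p², Cl⁺ [Ne]3s²3p⁴.
The numbers (kJ/mol): Al 1817, P 1907, Cl 2298, Na 4562.
Hence IE_2: Al < P < Cl < Na.

Na > Cl > P > Al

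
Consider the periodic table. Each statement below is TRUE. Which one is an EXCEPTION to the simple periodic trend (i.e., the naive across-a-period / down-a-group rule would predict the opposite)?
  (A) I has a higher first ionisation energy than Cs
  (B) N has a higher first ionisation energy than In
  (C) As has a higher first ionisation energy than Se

(C)

The general trend: first ionisation energy increases across a period and decreases down a group.
(A) I (period 5, group 17) vs Cs (period 6, group 1): the stated order agrees with the simple trend.
(B) N (period 2, group 15) vs In (period 5, group 13): the stated order agrees with the simple trend.
(C) As (period 4, group 15) vs Se (period 4, group 16): the stated order contradicts the simple trend.
The exception is (C): Se (4p⁴) ionizes more easily than half-filled As (4p³).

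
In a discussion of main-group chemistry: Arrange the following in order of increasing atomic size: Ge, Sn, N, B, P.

B is in period 2, group 13; N is in period 2, group 15; P is in period 3, group 15; Ge is in period 4, group 14; Sn is in period 5, group 14.
Atomic radius shrinks across a period as nuclear charge pulls the same shell inward, and grows down a group as new shells are added.
Neither a single period nor a single group — weigh both effects.
B > N: both are in period 2; the period trend gives B the larger value.
P > B: period and group pull opposite ways; the down-group shift dominates (111 vs 85 pm).
Ge > P: both effects reinforce here, so Ge is clearly the larger of the two.
Sn > Ge: Sn sits below Ge in group 14, so the down-group effect alone puts Sn larger.
Tabulated atomic radius (pm): B 85, N 71, P 111, Ge 121, Sn 140.
So from smallest to largest: N < B < P < Ge < Sn.

N < B < P < Ge < Sn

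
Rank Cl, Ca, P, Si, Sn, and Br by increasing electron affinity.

Si is in period 3, group 14; P is in period 3, group 15; Cl is in period 3, group 17; Ca is in period 4, group 2; Br is in period 4, group 17; Sn is in period 5, group 14.
Adding an electron releases more energy for atoms nearer the top right (short of the noble gases).
These span different periods and groups, so the two trends combine.
P > Ca: both effects reinforce here, so P is clearly the higher of the two.
Sn > P: this pair runs against the simple trend — see the exception note.
Si > Sn: they share group 14; the group trend gives Si the larger value.
Br > Si: the two effects oppose for this pair; the across-period effect wins (325 vs 134 kJ/mol).
Cl > Br: Cl sits above Br in group 17, so the down-group effect alone puts Cl higher.
Note the exception: Sn has a higher electron affinity than P, contrary to the simple trend — adding an electron to P's half-filled np³ subshell costs electron-pairing energy.
Note the exception: Si has a higher electron affinity than P, contrary to the simple trend — adding an electron to P's half-filled 3p³ is unfavourable, so Si (3p²) has the more exothermic EA.
Approximate values (kJ/mol): Si 134, P 72, Cl 349, Ca 2, Br 325, Sn 107.
So from lowest to highest: Ca < P < Sn < Si < Br < Cl.

Ca, P, Sn, Si, Br, Cl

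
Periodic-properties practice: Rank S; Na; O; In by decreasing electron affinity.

S, O, Na, In

EA tends to increase across a period and decrease down a group, though the pattern is less regular than for IE or radius.
Neither a single period nor a single group — weigh both effects.
Na > In: period and group pull opposite ways; the down-group shift dominates (53 vs 29 kJ/mol).
O > Na: both effects reinforce here, so O is clearly the higher of the two.
S > O: this pair runs against the simple trend — see the exception note.
Note the exception: S has a higher electron affinity than O, contrary to the simple trend — the compact 2p subshell of O repels the added electron more than S's larger 3p does.
Tabulated electron affinity (kJ/mol): O 141, Na 53, S 200, In 29.
So from highest to lowest: S > O > Na > In.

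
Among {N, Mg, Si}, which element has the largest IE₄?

The fourth ionization energy removes an electron from the +3 ion. For each element: N³⁺ still has 2 valence electrons; Mg³⁺ is already 1 electron into the core; Si³⁺ still has 1 valence electron.
Core electrons are held far more tightly than valence electrons, so Mg tops the IE_4 order.
Valence configurations: N³⁺ [He]2s², Si³⁺ [Ne]3s¹.
The numbers (kJ/mol): N 7475, Mg 10543, Si 4356.
Hence IE_4: Si < N < Mg.

Mg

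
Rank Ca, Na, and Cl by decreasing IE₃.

IE_3 is the cost of taking one more electron from the +2 cation: Ca²⁺ is the bare [Ar] core; Na²⁺ is already 1 electron into the core; Cl²⁺ still has 5 valence electrons.
Core electrons are held far more tightly than valence electrons, so Ca and Na top the IE_3 order.
Tabulated IE_3 (kJ/mol): Ca 4912, Na 6910, Cl 3822.
Putting it together, IE_3: Cl < Ca < Na.

Na > Ca > Cl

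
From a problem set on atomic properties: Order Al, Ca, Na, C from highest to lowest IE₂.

Na, C, Al, Ca

IE_2 is the cost of taking one more electron from the +1 cation: Al⁺ still has 2 valence electrons; Ca⁺ still has 1 valence electron; Na⁺ is the bare [Ne] core; C⁺ still has 3 valence electrons.
Breaking into a closed-shell core is much more expensive than removing a leftover valence electron — Na has the largest IE_2 here.
Valence configurations: Al⁺ [Ne]3s², Ca⁺ [Ar]4s¹, C⁺ [He]2s²2p¹.
Tabulated IE_2 (kJ/mol): Al 1817, Ca 1145, Na 4562, C 2353.
Hence IE_2: Ca < Al < C < Na.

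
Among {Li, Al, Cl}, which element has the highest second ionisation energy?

Li

The second ionization energy removes an electron from the +1 ion. For each element: Li⁺ is the bare [He] core; Al⁺ still has 2 valence electrons; Cl⁺ still has 6 valence electrons.
Pulling an electron out of a noble-gas core costs far more than removing a remaining valence electron, so Li sits at the high end of IE_2.
Valence configurations: Al⁺ [Ne]3s², Cl⁺ [Ne]3s²3p⁴.
The numbers (kJ/mol): Li 7298, Al 1817, Cl 2298.
So the second ionization energies run Al < Cl < Li.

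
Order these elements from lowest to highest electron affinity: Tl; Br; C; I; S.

Tl < C < S < I < Br

EA tends to increase across a period and decrease down a group, though the pattern is less regular than for IE or radius.
Neither a single period nor a single group — weigh both effects.
C > Tl: relative to Tl, both the across-period and down-group shifts push C's electron affinity up.
S > C: the two effects oppose for this pair; the across-period effect wins (200 vs 122 kJ/mol).
I > S: the two effects oppose for this pair; the across-period effect wins (295 vs 200 kJ/mol).
Br > I: they share group 17; the group trend gives Br the larger value.
Approximate values (kJ/mol): C 122, S 200, Br 325, I 295, Tl 19.
So from lowest to highest: Tl < C < S < I < Br.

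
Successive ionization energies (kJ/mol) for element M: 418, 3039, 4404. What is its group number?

Group 1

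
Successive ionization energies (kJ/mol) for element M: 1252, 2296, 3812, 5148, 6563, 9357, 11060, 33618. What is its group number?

Look for the largest jump between consecutive ionization energies: IE8/IE7 ≈ 3.0, far larger than any earlier ratio.
That jump marks the point where a core electron is being removed. So the atom has 7 valence electrons.
A main-group element with 7 valence electrons is in group 17.

Group 17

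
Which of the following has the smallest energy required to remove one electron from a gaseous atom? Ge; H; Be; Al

Al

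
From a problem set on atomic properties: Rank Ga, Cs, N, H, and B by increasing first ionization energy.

H is in period 1, group 1; B is in period 2, group 13; N is in period 2, group 15; Ga is in period 4, group 13; Cs is in period 6, group 1.
Removing the outermost electron gets harder across a period and easier down a group.
Here both period and group differ, so the two effects have to be weighed against each other.
Ga > Cs: both effects reinforce here, so Ga is clearly the higher of the two.
B > Ga: they share group 13; the group trend gives B the larger value.
H > B: period and group pull opposite ways; the down-group shift dominates (1312 vs 801 kJ/mol).
N > H: period and group pull opposite ways; the across-period shift dominates (1402 vs 1312 kJ/mol).
Approximate values (kJ/mol): H 1312, B 801, N 1402, Ga 579, Cs 376.
So from lowest to highest: Cs < Ga < B < H < N.

Cs < Ga < B < H < N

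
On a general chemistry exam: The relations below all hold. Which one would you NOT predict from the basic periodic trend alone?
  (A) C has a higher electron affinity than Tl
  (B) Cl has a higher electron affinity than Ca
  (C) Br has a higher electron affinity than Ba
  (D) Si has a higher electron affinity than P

The general trend: electron affinity increases across a period and decreases down a group.
(A) C (period 2, group 14) vs Tl (period 6, group 13): the stated order agrees with the simple trend.
(B) Cl (period 3, group 17) vs Ca (period 4, group 2): the stated order agrees with the simple trend.
(C) Br (period 4, group 17) vs Ba (period 6, group 2): the stated order agrees with the simple trend.
(D) Si (period 3, group 14) vs P (period 3, group 15): the stated order contradicts the simple trend.
The exception is (D): adding an electron to P's half-filled 3p³ is unfavourable, so Si (3p²) has the more exothermic EA.

(D)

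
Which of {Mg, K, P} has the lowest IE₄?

P

IE_4 is the cost of taking one more electron from the +3 cation: Mg³⁺ is already 1 electron into the core; K³⁺ is already 2 electrons into the core; P³⁺ still has 2 valence electrons.
Pulling an electron out of a noble-gas core costs far more than removing a remaining valence electron, so K and Mg sit at the high end of IE_4.
Tabulated IE_4 (kJ/mol): Mg 10543, K 5877, P 4964.
Putting it together, IE_4: P < K < Mg.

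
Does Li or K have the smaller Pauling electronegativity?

Smaller atoms with higher effective nuclear charge are more electronegative.
All are in group 1, so electronegativity increases up the group.
So K has the smaller Pauling electronegativity (K < Li).

K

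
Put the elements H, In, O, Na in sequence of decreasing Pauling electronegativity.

O, H, In, Na

H is in period 1, group 1; O is in period 2, group 16; Na is in period 3, group 1; In is in period 5, group 13.
Electronegativity increases across a period and decreases down a group, tracking effective nuclear charge and atomic size.
Here both period and group differ, so the two effects have to be weighed against each other.
In > Na: period and group pull opposite ways; the across-period shift dominates (1.78 vs 0.93).
H > In: period and group pull opposite ways; the down-group shift dominates (2.20 vs 1.78).
O > H: the two effects oppose for this pair; the across-period effect wins (3.44 vs 2.20).
Approximate values (Pauling): H 2.20, O 3.44, Na 0.93, In 1.78.
So from highest to lowest: O > H > In > Na.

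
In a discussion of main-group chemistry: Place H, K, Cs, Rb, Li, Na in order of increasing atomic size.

H < Li < Na < K < Rb < Cs

H is in period 1, group 1; Li is in period 2, group 1; Na is in period 3, group 1; K is in period 4, group 1; Rb is in period 5, group 1; Cs is in period 6, group 1.
Moving right in a period, electrons are added to the same shell under a stronger nuclear pull, so atoms get smaller; moving down, a new shell is opened and atoms get larger.
All are in group 1, so atomic radius increases down the group.
So from smallest to largest: H < Li < Na < K < Rb < Cs.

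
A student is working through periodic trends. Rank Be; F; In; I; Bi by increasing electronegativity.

Be < In < Bi < I < F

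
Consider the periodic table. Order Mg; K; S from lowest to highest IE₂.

Mg, S, K

The second ionization energy removes an electron from the +1 ion. For each element: Mg⁺ still has 1 valence electron; K⁺ is the bare [Ar] core; S⁺ still has 5 valence electrons.
Pulling an electron out of a noble-gas core costs far more than removing a remaining valence electron, so K sits at the high end of IE_2.
Valence configurations: Mg⁺ [Ne]3s¹, S⁺ [Ne]3s²3p³.
Approximate IE_2 values (kJ/mol): Mg 1451, K 3052, S 2252.
Hence IE_2: Mg < S < K.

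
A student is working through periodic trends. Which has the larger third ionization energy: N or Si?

Consider each +2 ion: N²⁺ still has 3 valence electrons; Si²⁺ still has 2 valence electrons.
All are still removing valence electrons, so compare the +2 ions as you would atoms: IE_3 generally rises across a period (higher Z_eff) and falls down a group (larger shell), subject to the usual subshell exceptions.
Valence configurations: N²⁺ [He]2s²2p¹, Si²⁺ [Ne]3s².
Tabulated IE_3 (kJ/mol): N 4578, Si 3232.
Overall IE_3 order: Si < N.

N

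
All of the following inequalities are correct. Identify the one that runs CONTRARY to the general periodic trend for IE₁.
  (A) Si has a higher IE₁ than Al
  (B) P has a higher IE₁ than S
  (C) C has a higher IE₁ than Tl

The general trend: IE₁ increases across a period and decreases down a group.
(A) Si (period 3, group 14) vs Al (period 3, group 13): the stated order agrees with the simple trend.
(B) P (period 3, group 15) vs S (period 3, group 16): the stated order contradicts the simple trend.
(C) C (period 2, group 14) vs Tl (period 6, group 13): the stated order agrees with the simple trend.
The exception is (B): S (3p⁴) ionizes more easily than half-filled P (3p³) because the paired 3p electron in S is pushed out by e⁻–e⁻ repulsion.

(B)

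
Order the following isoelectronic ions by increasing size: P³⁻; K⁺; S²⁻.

All of these have 18 electrons, so size is governed by nuclear charge alone: the more protons, the stronger the pull on the same electron cloud, and the smaller the ion.
Nuclear charges: K⁺ (Z=19), S²⁻ (Z=16), P³⁻ (Z=15).
Smallest to largest: K⁺ < S²⁻ < P³⁻.

K⁺ < S²⁻ < P³⁻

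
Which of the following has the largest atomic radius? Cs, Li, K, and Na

Atomic radius shrinks across a period as nuclear charge pulls the same shell inward, and grows down a group as new shells are added.
All are in group 1, so atomic radius increases down the group.
The largest atomic radius among these belongs to Cs.

Cs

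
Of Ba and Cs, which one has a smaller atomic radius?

Cs is in period 6, group 1; Ba is in period 6, group 2.
Across a period the added protons contract the valence shell; down a group each new principal shell makes the atom larger.
All lie in period 6, so atomic radius increases right to left.
So Ba has the smaller atomic radius (Ba < Cs).

Ba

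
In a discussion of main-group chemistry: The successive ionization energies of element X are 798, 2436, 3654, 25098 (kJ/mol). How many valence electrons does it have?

Look for the largest jump between consecutive ionization energies: IE4/IE3 ≈ 6.9, far larger than any earlier ratio.
That jump marks the point where a core electron is being removed. So the atom has 3 valence electrons.

3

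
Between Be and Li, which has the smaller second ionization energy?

Be

IE_2 is the cost of taking one more electron from the +1 cation: Be⁺ still has 1 valence electron; Li⁺ is the bare [He] core.
Breaking into a closed-shell core is much more expensive than removing a leftover valence electron — Li has the largest IE_2 here.
The numbers (kJ/mol): Be 1757, Li 7298.
So the second ionization energies run Be < Li.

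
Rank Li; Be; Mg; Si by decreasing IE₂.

Li > Be > Si > Mg

After 1 electron has been removed, what remains? Li⁺ is the bare [He] core; Be⁺ still has 1 valence electron; Mg⁺ still has 1 valence electron; Si⁺ still has 3 valence electrons.
Pulling an electron out of a noble-gas core costs far more than removing a remaining valence electron, so Li sits at the high end of IE_2.
Valence configurations: Be⁺ [He]2s¹, Mg⁺ [Ne]3s¹, Si⁺ [Ne]3s²3p¹.
Approximate IE_2 values (kJ/mol): Li 7298, Be 1757, Mg 1451, Si 1577.
Hence IE_2: Mg < Si < Be < Li.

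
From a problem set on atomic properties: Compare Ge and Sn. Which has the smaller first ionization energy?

Sn

Ge is in period 4, group 14; Sn is in period 5, group 14.
First ionization energy rises across a period (greater Z_eff holds electrons more tightly) and falls down a group (valence electrons are farther from the nucleus).
All are in group 14, so first ionization energy increases up the group.
So Sn has the smaller first ionization energy (Sn < Ge).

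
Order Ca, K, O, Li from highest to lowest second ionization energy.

Li, O, K, Ca

Consider each +1 ion: Ca⁺ still has 1 valence electron; K⁺ is the bare [Ar] core; O⁺ still has 5 valence electrons; Li⁺ is the bare [He] core.
Usually core removal costs more than valence removal, but here the competition is close: a tightly held n=2 valence electron can cost more to remove than an n=3 core electron, so the actual values have to decide it.
Valence configurations: Ca⁺ [Ar]4s¹, O⁺ [He]2s²2p³.
Approximate IE_2 values (kJ/mol): Ca 1145, K 3052, O 3388, Li 7298.
Overall IE_2 order: Ca < K < O < Li.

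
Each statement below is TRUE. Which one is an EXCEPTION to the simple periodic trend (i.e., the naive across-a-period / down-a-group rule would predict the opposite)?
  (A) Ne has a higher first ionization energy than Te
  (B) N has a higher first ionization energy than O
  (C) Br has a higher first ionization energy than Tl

The general trend: first ionization energy increases across a period and decreases down a group.
(A) Ne (period 2, group 18) vs Te (period 5, group 16): the stated order agrees with the simple trend.
(B) N (period 2, group 15) vs O (period 2, group 16): the stated order contradicts the simple trend.
(C) Br (period 4, group 17) vs Tl (period 6, group 13): the stated order agrees with the simple trend.
The exception is (B): pairing an electron in O's 2p⁴ costs repulsion energy, so O ionizes more easily than half-filled N (2p³).

(B)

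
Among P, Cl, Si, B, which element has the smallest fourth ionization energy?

Si

Consider each +3 ion: P³⁺ still has 2 valence electrons; Cl³⁺ still has 4 valence electrons; Si³⁺ still has 1 valence electron; B³⁺ is the bare [He] core.
Pulling an electron out of a noble-gas core costs far more than removing a remaining valence electron, so B sits at the high end of IE_4.
Valence configurations: P³⁺ [Ne]3s², Cl³⁺ [Ne]3s²3p², Si³⁺ [Ne]3s¹.
The numbers (kJ/mol): P 4964, Cl 5159, Si 4356, B 25026.
Hence IE_4: Si < P < Cl < B.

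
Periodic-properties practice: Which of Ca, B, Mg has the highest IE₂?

Consider each +1 ion: Ca⁺ still has 1 valence electron; B⁺ still has 2 valence electrons; Mg⁺ still has 1 valence electron.
All are still removing valence electrons, so compare the +1 ions as you would atoms: IE_2 generally rises across a period (higher Z_eff) and falls down a group (larger shell), subject to the usual subshell exceptions.
Valence configurations: Ca⁺ [Ar]4s¹, B⁺ [He]2s², Mg⁺ [Ne]3s¹.
Approximate IE_2 values (kJ/mol): Ca 1145, B 2427, Mg 1451.
Putting it together, IE_2: Ca < Mg < B.

B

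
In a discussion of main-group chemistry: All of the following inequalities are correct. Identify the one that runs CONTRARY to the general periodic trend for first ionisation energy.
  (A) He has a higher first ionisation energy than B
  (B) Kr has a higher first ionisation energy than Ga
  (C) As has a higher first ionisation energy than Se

(C)

The general trend: first ionisation energy increases across a period and decreases down a group.
(A) He (period 1, group 18) vs B (period 2, group 13): the stated order agrees with the simple trend.
(B) Kr (period 4, group 18) vs Ga (period 4, group 13): the stated order agrees with the simple trend.
(C) As (period 4, group 15) vs Se (period 4, group 16): the stated order contradicts the simple trend.
The exception is (C): Se (4p⁴) ionizes more easily than half-filled As (4p³).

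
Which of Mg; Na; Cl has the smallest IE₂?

Mg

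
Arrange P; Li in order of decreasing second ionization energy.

Consider each +1 ion: P⁺ still has 4 valence electrons; Li⁺ is the bare [He] core.
Core electrons are held far more tightly than valence electrons, so Li tops the IE_2 order.
Tabulated IE_2 (kJ/mol): P 1907, Li 7298.
Hence IE_2: P < Li.

Li > P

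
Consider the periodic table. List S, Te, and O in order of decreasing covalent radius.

Te, S, O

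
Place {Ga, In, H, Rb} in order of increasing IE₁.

Rb, In, Ga, H

Removing the outermost electron gets harder across a period and easier down a group.
These span different periods and groups, so the two trends combine.
In > Rb: In lies to the right of Rb in period 5, so the across-period effect alone puts In higher.
Ga > In: they share group 13; the group trend gives Ga the larger value.
H > Ga: the two effects oppose for this pair; the down-group effect wins (1312 vs 579 kJ/mol).
For reference (kJ/mol): H 1312, Ga 579, Rb 403, In 558.
So from lowest to highest: Rb < In < Ga < H.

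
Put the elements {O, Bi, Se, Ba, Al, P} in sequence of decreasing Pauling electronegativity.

O, Se, P, Bi, Al, Ba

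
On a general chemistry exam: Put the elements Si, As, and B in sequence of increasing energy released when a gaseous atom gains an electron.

B < As < Si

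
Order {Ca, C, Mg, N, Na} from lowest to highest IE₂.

Ca < Mg < C < N < Na

The second ionization energy removes an electron from the +1 ion. For each element: Ca⁺ still has 1 valence electron; C⁺ still has 3 valence electrons; Mg⁺ still has 1 valence electron; N⁺ still has 4 valence electrons; Na⁺ is the bare [Ne] core.
Core electrons are held far more tightly than valence electrons, so Na tops the IE_2 order.
Valence configurations: Ca⁺ [Ar]4s¹, C⁺ [He]2s²2p¹, Mg⁺ [Ne]3s¹, N⁺ [He]2s²2p².
Approximate IE_2 values (kJ/mol): Ca 1145, C 2353, Mg 1451, N 2856, Na 4562.
Putting it together, IE_2: Ca < Mg < C < N < Na.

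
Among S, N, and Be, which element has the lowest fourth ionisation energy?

S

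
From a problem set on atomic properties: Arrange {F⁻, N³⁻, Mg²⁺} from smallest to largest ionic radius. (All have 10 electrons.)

All of these have 10 electrons, so size is governed by nuclear charge alone: the more protons, the stronger the pull on the same electron cloud, and the smaller the ion.
Nuclear charges: Mg²⁺ (Z=12), F⁻ (Z=9), N³⁻ (Z=7).
Smallest to largest: Mg²⁺ < F⁻ < N³⁻.

Mg²⁺ < F⁻ < N³⁻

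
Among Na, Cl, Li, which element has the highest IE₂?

Li

After 1 electron has been removed, what remains? Na⁺ is the bare [Ne] core; Cl⁺ still has 6 valence electrons; Li⁺ is the bare [He] core.
Breaking into a closed-shell core is much more expensive than removing a leftover valence electron — Na and Li have the largest IE_2 here.
The numbers (kJ/mol): Na 4562, Cl 2298, Li 7298.
Overall IE_2 order: Cl < Na < Li.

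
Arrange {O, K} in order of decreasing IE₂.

O > K

After 1 electron has been removed, what remains? O⁺ still has 5 valence electrons; K⁺ is the bare [Ar] core.
Usually core removal costs more than valence removal, but here the competition is close: a tightly held n=2 valence electron can cost more to remove than an n=3 core electron, so the actual values have to decide it.
Tabulated IE_2 (kJ/mol): O 3388, K 3052.
Hence IE_2: K < O.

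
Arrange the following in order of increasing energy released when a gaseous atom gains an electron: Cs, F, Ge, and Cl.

F is in period 2, group 17; Cl is in period 3, group 17; Ge is in period 4, group 14; Cs is in period 6, group 1.
Adding an electron releases more energy for atoms nearer the top right (short of the noble gases).
Neither a single period nor a single group — weigh both effects.
Ge > Cs: both effects reinforce here, so Ge is clearly the higher of the two.
F > Ge: both effects reinforce here, so F is clearly the higher of the two.
Cl > F: this pair runs against the simple trend — see the exception note.
Note the exception: Cl has a higher electron affinity than F, contrary to the simple trend — F's small 2p subshell makes the incoming electron feel strong e⁻–e⁻ repulsion, so Cl actually releases more energy on gaining an electron.
Approximate values (kJ/mol): F 328, Cl 349, Ge 119, Cs 46.
So from lowest to highest: Cs < Ge < F < Cl.

Cs, Ge, F, Cl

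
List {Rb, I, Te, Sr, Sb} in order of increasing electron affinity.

Sr, Rb, Sb, Te, I

Rb is in period 5, group 1; Sr is in period 5, group 2; Sb is in period 5, group 15; Te is in period 5, group 16; I is in period 5, group 17.
Electron affinity generally becomes more exothermic across a period toward the halogens and less exothermic down a group.
All lie in period 5; the across-period trend (electron affinity increases left to right) applies, with the exception below.
Note the exception: Rb has a higher electron affinity than Sr, contrary to the simple trend — adding an electron to Sr (ns²) has to open a new, higher-energy np subshell, which is unfavourable.
For reference (kJ/mol): Rb 47, Sr 5, Sb 103, Te 190, I 295.
So from lowest to highest: Sr < Rb < Sb < Te < I.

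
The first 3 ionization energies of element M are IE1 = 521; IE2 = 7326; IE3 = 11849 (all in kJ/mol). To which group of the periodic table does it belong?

Look for the largest jump between consecutive ionization energies: IE2/IE1 ≈ 14.1, far larger than any earlier ratio.
That jump marks the point where a core electron is being removed. So the atom has 1 valence electron.
A main-group element with 1 valence electron is in group 1.

Group 1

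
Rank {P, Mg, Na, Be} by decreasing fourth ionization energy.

Be, Mg, Na, P

The fourth ionization energy removes an electron from the +3 ion. For each element: P³⁺ still has 2 valence electrons; Mg³⁺ is already 1 electron into the core; Na³⁺ is already 2 electrons into the core; Be³⁺ is already 1 electron into the core.
Pulling an electron out of a noble-gas core costs far more than removing a remaining valence electron, so Na, Mg and Be sit at the high end of IE_4.
Tabulated IE_4 (kJ/mol): P 4964, Mg 10543, Na 9543, Be 21007.
Hence IE_4: P < Na < Mg < Be.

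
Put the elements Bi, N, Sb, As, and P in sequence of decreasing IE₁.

N is in period 2, group 15; P is in period 3, group 15; As is in period 4, group 15; Sb is in period 5, group 15; Bi is in period 6, group 15.
First ionization energy rises across a period (greater Z_eff holds electrons more tightly) and falls down a group (valence electrons are farther from the nucleus).
All are in group 15, so first ionization energy increases up the group.
So from highest to lowest: N > P > As > Sb > Bi.

N > P > As > Sb > Bi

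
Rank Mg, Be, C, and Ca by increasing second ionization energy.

Ca < Mg < Be < C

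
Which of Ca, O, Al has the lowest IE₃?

Consider each +2 ion: Ca²⁺ is the bare [Ar] core; O²⁺ still has 4 valence electrons; Al²⁺ still has 1 valence electron.
Usually core removal costs more than valence removal, but here the competition is close: a tightly held n=2 valence electron can cost more to remove than an n=3 core electron, so the actual values have to decide it.
Valence configurations: O²⁺ [He]2s²2p², Al²⁺ [Ne]3s¹.
Approximate IE_3 values (kJ/mol): Ca 4912, O 5300, Al 2745.
Overall IE_3 order: Al < Ca < O.

Al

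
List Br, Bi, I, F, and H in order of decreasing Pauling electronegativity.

F > Br > I > H > Bi

Atoms toward the upper right of the periodic table pull bonding electrons most strongly.
Here both period and group differ, so the two effects have to be weighed against each other.
H > Bi: the two effects oppose for this pair; the down-group effect wins (2.20 vs 2.02).
I > H: period and group pull opposite ways; the across-period shift dominates (2.66 vs 2.20).
Br > I: Br sits above I in group 17, so the down-group effect alone puts Br higher.
F > Br: F sits above Br in group 17, so the down-group effect alone puts F higher.
For reference (Pauling): H 2.20, F 3.98, Br 2.96, I 2.66, Bi 2.02.
So from highest to lowest: F > Br > I > H > Bi.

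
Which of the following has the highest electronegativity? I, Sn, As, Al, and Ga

I

Atoms toward the upper right of the periodic table pull bonding electrons most strongly.
These span different periods and groups, so the two trends combine.
Ga > Al: this pair runs against the simple trend — see the exception note.
Sn > Ga: the two effects oppose for this pair; the across-period effect wins (1.96 vs 1.81).
As > Sn: relative to Sn, both the across-period and down-group shifts push As's electronegativity up.
I > As: period and group pull opposite ways; the across-period shift dominates (2.66 vs 2.18).
Note the exception: Ga has a higher electronegativity than Al, contrary to the simple trend — poor shielding by filled d (and f) subshells raises the heavier element's effective nuclear charge more than the simple down-group trend predicts.
For reference (Pauling): Al 1.61, Ga 1.81, As 2.18, Sn 1.96, I 2.66.
The highest electronegativity among these belongs to I.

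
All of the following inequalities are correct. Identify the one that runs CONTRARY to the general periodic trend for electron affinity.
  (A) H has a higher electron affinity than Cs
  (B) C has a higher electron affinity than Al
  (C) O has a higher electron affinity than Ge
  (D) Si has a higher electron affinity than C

(D)

The general trend: electron affinity increases across a period and decreases down a group.
(A) H (period 1, group 1) vs Cs (period 6, group 1): the stated order agrees with the simple trend.
(B) C (period 2, group 14) vs Al (period 3, group 13): the stated order agrees with the simple trend.
(C) O (period 2, group 16) vs Ge (period 4, group 14): the stated order agrees with the simple trend.
(D) Si (period 3, group 14) vs C (period 2, group 14): the stated order contradicts the simple trend.
The exception is (D): Si's larger, more diffuse 3p orbitals accept an added electron slightly more readily than C's compact 2p.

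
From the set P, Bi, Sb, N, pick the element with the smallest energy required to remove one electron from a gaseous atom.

Removing the outermost electron gets harder across a period and easier down a group.
All are in group 15, so first ionization energy increases up the group.
The smallest energy required to remove one electron from a gaseous atom among these belongs to Bi.

Bi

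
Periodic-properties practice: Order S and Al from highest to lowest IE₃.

S > Al

After 2 electrons have been removed, what remains? S²⁺ still has 4 valence electrons; Al²⁺ still has 1 valence electron.
All are still removing valence electrons, so compare the +2 ions as you would atoms: IE_3 generally rises across a period (higher Z_eff) and falls down a group (larger shell), subject to the usual subshell exceptions.
Valence configurations: S²⁺ [Ne]3s²3p², Al²⁺ [Ne]3s¹.
The numbers (kJ/mol): S 3357, Al 2745.
So the third ionization energies run Al < S.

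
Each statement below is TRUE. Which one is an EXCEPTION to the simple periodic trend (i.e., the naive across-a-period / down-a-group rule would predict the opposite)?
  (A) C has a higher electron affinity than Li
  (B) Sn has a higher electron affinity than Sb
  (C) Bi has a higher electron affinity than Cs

The general trend: electron affinity increases across a period and decreases down a group.
(A) C (period 2, group 14) vs Li (period 2, group 1): the stated order agrees with the simple trend.
(B) Sn (period 5, group 14) vs Sb (period 5, group 15): the stated order contradicts the simple trend.
(C) Bi (period 6, group 15) vs Cs (period 6, group 1): the stated order agrees with the simple trend.
The exception is (B): adding an electron to Sb's half-filled 5p³ is unfavourable, so Sn has the more exothermic EA.

(B)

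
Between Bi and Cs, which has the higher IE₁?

Bi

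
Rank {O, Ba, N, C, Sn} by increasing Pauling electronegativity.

EN rises left→right (higher Z_eff, smaller atoms) and falls top→bottom (larger, more shielded atoms).
Neither a single period nor a single group — weigh both effects.
Sn > Ba: relative to Ba, both the across-period and down-group shifts push Sn's electronegativity up.
C > Sn: they share group 14; the group trend gives C the larger value.
N > C: both are in period 2; the period trend gives N the larger value.
O > N: O lies to the right of N in period 2, so the across-period effect alone puts O higher.
Approximate values (Pauling): C 2.55, N 3.04, O 3.44, Sn 1.96, Ba 0.89.
So from lowest to highest: Ba < Sn < C < N < O.

Ba < Sn < C < N < O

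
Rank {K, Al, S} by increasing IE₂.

IE_2 is the cost of taking one more electron from the +1 cation: K⁺ is the bare [Ar] core; Al⁺ still has 2 valence electrons; S⁺ still has 5 valence electrons.
Breaking into a closed-shell core is much more expensive than removing a leftover valence electron — K has the largest IE_2 here.
Valence configurations: Al⁺ [Ne]3s², S⁺ [Ne]3s²3p³.
The numbers (kJ/mol): K 3052, Al 1817, S 2252.
Overall IE_2 order: Al < S < K.

Al < S < K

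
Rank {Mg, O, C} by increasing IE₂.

Mg, C, O

IE_2 is the cost of taking one more electron from the +1 cation: Mg⁺ still has 1 valence electron; O⁺ still has 5 valence electrons; C⁺ still has 3 valence electrons.
All are still removing valence electrons, so compare the +1 ions as you would atoms: IE_2 generally rises across a period (higher Z_eff) and falls down a group (larger shell), subject to the usual subshell exceptions.
Valence configurations: Mg⁺ [Ne]3s¹, O⁺ [He]2s²2p³, C⁺ [He]2s²2p¹.
The numbers (kJ/mol): Mg 1451, O 3388, C 2353.
So the second ionization energies run Mg < C < O.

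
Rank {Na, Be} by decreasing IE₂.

Na > Be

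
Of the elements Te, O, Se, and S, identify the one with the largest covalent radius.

Te

O is in period 2, group 16; S is in period 3, group 16; Se is in period 4, group 16; Te is in period 5, group 16.
Moving right in a period, electrons are added to the same shell under a stronger nuclear pull, so atoms get smaller; moving down, a new shell is opened and atoms get larger.
All are in group 16, so atomic radius increases down the group.
The largest covalent radius among these belongs to Te.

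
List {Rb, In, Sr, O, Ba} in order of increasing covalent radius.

O < In < Sr < Ba < Rb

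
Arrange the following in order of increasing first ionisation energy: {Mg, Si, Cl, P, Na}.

Na < Mg < Si < P < Cl

Na is in period 3, group 1; Mg is in period 3, group 2; Si is in period 3, group 14; P is in period 3, group 15; Cl is in period 3, group 17.
Removing the outermost electron gets harder across a period and easier down a group.
All lie in period 3, so first ionization energy increases left to right.
So from lowest to highest: Na < Mg < Si < P < Cl.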